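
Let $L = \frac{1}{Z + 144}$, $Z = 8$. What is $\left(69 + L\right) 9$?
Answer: $\frac{94401}{152} \approx 621.06$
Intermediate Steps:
$L = \frac{1}{152}$ ($L = \frac{1}{8 + 144} = \frac{1}{152} \approx 0.0065789$)
$\left(69 + L\right) 9 = \left(69 + \frac{1}{152}\right) 9 = \frac{10489}{152} \cdot 9 = \frac{94401}{152}$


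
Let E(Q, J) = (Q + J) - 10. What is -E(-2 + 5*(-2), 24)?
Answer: -2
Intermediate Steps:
E(Q, J) = -10 + J + Q (E(Q, J) = (J + Q) - 10 = -10 + J + Q)
-E(-2 + 5*(-2), 24) = -(-10 + 24 + (-2 + 5*(-2))) = -(-10 + 24 + (-2 - 10)) = -(-10 + 24 - 12) = -1*2 = -2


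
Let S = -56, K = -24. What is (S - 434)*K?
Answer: 11760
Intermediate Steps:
(S - 434)*K = (-56 - 434)*(-24) = -490*(-24) = 11760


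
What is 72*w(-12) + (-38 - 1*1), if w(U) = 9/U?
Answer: -93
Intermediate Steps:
72*w(-12) + (-38 - 1*1) = 72*(9/(-12)) + (-38 - 1*1) = 72*(9*(-1/12)) + (-38 - 1) = 72*(-¾) - 39 = -54 - 39 = -93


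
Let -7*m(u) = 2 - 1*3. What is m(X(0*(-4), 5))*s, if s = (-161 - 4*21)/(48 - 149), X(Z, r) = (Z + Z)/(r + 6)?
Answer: 35/101 ≈ 0.34653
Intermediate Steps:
X(Z, r) = 2*Z/(6 + r) (X(Z, r) = (2*Z)/(6 + r) = 2*Z/(6 + r))
m(u) = ⅐ (m(u) = -(2 - 1*3)/7 = -(2 - 3)/7 = -⅐*(-1) = ⅐)
s = 245/101 (s = (-161 - 84)/(-101) = -245*(-1/101) = 245/101 ≈ 2.4257)
m(X(0*(-4), 5))*s = (⅐)*(245/101) = 35/101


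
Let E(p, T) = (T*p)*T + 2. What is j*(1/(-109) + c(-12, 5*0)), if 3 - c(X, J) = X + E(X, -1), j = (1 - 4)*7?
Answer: -57204/109 ≈ -524.81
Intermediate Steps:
E(p, T) = 2 + p*T**2 (E(p, T) = p*T**2 + 2 = 2 + p*T**2)
j = -21 (j = -3*7 = -21)
c(X, J) = 1 - 2*X (c(X, J) = 3 - (X + (2 + X*(-1)**2)) = 3 - (X + (2 + X*1)) = 3 - (X + (2 + X)) = 3 - (2 + 2*X) = 3 + (-2 - 2*X) = 1 - 2*X)
j*(1/(-109) + c(-12, 5*0)) = -21*(1/(-109) + (1 - 2*(-12))) = -21*(-1/109 + (1 + 24)) = -21*(-1/109 + 25) = -21*2724/109 = -57204/109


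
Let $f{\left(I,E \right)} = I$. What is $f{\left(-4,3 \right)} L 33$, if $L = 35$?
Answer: $-4620$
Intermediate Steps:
$f{\left(-4,3 \right)} L 33 = \left(-4\right) 35 \cdot 33 = \left(-140\right) 33 = -4620$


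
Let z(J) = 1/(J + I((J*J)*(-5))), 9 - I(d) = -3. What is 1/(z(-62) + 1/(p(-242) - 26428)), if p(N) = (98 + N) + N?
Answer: -335175/6716 ≈ -49.907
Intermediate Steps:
I(d) = 12 (I(d) = 9 - 1*(-3) = 9 + 3 = 12)
p(N) = 98 + 2*N
z(J) = 1/(12 + J) (z(J) = 1/(J + 12) = 1/(12 + J))
1/(z(-62) + 1/(p(-242) - 26428)) = 1/(1/(12 - 62) + 1/((98 + 2*(-242)) - 26428)) = 1/(1/(-50) + 1/((98 - 484) - 26428)) = 1/(-1/50 + 1/(-386 - 26428)) = 1/(-1/50 + 1/(-26814)) = 1/(-1/50 - 1/26814) = 1/(-6716/335175) = -335175/6716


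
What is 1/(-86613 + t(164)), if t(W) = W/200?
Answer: -50/4330609 ≈ -1.1546e-5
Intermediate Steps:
t(W) = W/200 (t(W) = W*(1/200) = W/200)
1/(-86613 + t(164)) = 1/(-86613 + (1/200)*164) = 1/(-86613 + 41/50) = 1/(-4330609/50) = -50/4330609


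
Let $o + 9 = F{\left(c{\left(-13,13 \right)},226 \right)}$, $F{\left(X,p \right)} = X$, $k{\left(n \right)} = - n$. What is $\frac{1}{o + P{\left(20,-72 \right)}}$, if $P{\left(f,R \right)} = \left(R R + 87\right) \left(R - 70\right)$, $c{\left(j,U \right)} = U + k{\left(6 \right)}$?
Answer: $- \frac{1}{748484} \approx -1.336 \cdot 10^{-6}$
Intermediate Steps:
$c{\left(j,U \right)} = -6 + U$ ($c{\left(j,U \right)} = U - 6 = -6 + U$)
$P{\left(f,R \right)} = \left(-70 + R\right) \left(87 + R^{2}\right)$ ($P{\left(f,R \right)} = \left(R^{2} + 87\right) \left(-70 + R\right) = \left(87 + R^{2}\right) \left(-70 + R\right) = \left(-70 + R\right) \left(87 + R^{2}\right)$)
$o = -2$ ($o = -9 + \left(-6 + 13\right) = -9 + 7 = -2$)
$\frac{1}{o + P{\left(20,-72 \right)}} = \frac{1}{-2 + \left(-6090 + \left(-72\right)^{3} - 70 \left(-72\right)^{2} + 87 \left(-72\right)\right)} = \frac{1}{-2 - 748482} = \frac{1}{-748484} = - \frac{1}{748484}$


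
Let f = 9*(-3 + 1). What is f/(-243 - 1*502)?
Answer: 18/745 ≈ 0.024161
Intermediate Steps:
f = -18 (f = 9*(-2) = -18)
f/(-243 - 1*502) = -18/(-243 - 1*502) = -18/(-243 - 502) = -18/(-745) = -18*(-1/745) = 18/745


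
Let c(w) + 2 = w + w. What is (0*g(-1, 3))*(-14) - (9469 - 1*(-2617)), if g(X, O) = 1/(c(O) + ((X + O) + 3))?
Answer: -12086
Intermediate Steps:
c(w) = -2 + 2*w (c(w) = -2 + (w + w) = -2 + 2*w)
g(X, O) = 1/(1 + X + 3*O) (g(X, O) = 1/((-2 + 2*O) + ((X + O) + 3)) = 1/((-2 + 2*O) + ((O + X) + 3)) = 1/((-2 + 2*O) + (3 + O + X)) = 1/(1 + X + 3*O))
(0*g(-1, 3))*(-14) - (9469 - 1*(-2617)) = (0/(1 - 1 + 3*3))*(-14) - (9469 - 1*(-2617)) = (0/(1 - 1 + 9))*(-14) - (9469 + 2617) = (0/9)*(-14) - 1*12086 = (0*(⅑))*(-14) - 12086 = 0*(-14) - 12086 = 0 - 12086 = -12086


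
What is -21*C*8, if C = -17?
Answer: 2856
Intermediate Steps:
-21*C*8 = -21*(-17)*8 = 357*8 = 2856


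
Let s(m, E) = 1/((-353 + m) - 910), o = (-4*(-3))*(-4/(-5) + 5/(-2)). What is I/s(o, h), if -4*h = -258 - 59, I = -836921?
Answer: 5370522057/5 ≈ 1.0741e+9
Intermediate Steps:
h = 317/4 (h = -(-258 - 59)/4 = -¼*(-317) = 317/4 ≈ 79.250)
o = -102/5 (o = 12*(-4*(-⅕) + 5*(-½)) = 12*(⅘ - 5/2) = 12*(-17/10) = -102/5 ≈ -20.400)
s(m, E) = 1/(-1263 + m)
I/s(o, h) = -836921/(1/(-1263 - 102/5)) = -836921/(1/(-6417/5)) = -836921/(-5/6417) = -836921*(-6417/5) = 5370522057/5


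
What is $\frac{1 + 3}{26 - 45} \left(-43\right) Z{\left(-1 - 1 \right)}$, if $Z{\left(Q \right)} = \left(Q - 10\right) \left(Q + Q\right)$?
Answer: $\frac{8256}{19} \approx 434.53$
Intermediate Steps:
$Z{\left(Q \right)} = 2 Q \left(-10 + Q\right)$ ($Z{\left(Q \right)} = \left(-10 + Q\right) 2 Q = 2 Q \left(-10 + Q\right)$)
$\frac{1 + 3}{26 - 45} \left(-43\right) Z{\left(-1 - 1 \right)} = \frac{1 + 3}{26 - 45} \left(-43\right) 2 \left(-1 - 1\right) \left(-10 - 2\right) = \frac{4}{-19} \left(-43\right) 2 \left(-1 - 1\right) \left(-10 - 2\right) = 4 \left(- \frac{1}{19}\right) \left(-43\right) 2 \left(-2\right) \left(-10 - 2\right) = \left(- \frac{4}{19}\right) \left(-43\right) 2 \left(-2\right) \left(-12\right) = \frac{172}{19} \cdot 48 = \frac{8256}{19}$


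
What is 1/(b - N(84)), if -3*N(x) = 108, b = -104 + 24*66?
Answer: 1/1516 ≈ 0.00065963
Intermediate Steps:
b = 1480 (b = -104 + 1584 = 1480)
N(x) = -36 (N(x) = -⅓*108 = -36)
1/(b - N(84)) = 1/(1480 - 1*(-36)) = 1/(1480 + 36) = 1/1516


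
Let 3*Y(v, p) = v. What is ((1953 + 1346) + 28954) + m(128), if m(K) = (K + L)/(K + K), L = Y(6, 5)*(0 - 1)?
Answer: 4128447/128 ≈ 32254.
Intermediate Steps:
Y(v, p) = v/3
L = -2 (L = ((1/3)*6)*(0 - 1) = 2*(-1) = -2)
m(K) = (-2 + K)/(2*K) (m(K) = (K - 2)/(K + K) = (-2 + K)/((2*K)) = (-2 + K)*(1/(2*K)) = (-2 + K)/(2*K))
((1953 + 1346) + 28954) + m(128) = ((1953 + 1346) + 28954) + (1/2)*(-2 + 128)/128 = (3299 + 28954) + (1/2)*(1/128)*126 = 32253 + 63/128 = 4128447/128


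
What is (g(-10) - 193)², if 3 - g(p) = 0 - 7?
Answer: 33489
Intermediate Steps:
g(p) = 10 (g(p) = 3 - (0 - 7) = 3 - 1*(-7) = 3 + 7 = 10)
(g(-10) - 193)² = (10 - 193)² = (-183)² = 33489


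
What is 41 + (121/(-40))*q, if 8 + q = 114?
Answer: -5593/20 ≈ -279.65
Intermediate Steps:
q = 106 (q = -8 + 114 = 106)
41 + (121/(-40))*q = 41 + (121/(-40))*106 = 41 + (121*(-1/40))*106 = 41 - 121/40*106 = 41 - 6413/20 = -5593/20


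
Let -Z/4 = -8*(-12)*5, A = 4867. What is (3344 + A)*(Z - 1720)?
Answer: -29888040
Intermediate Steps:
Z = -1920 (Z = -4*(-8*(-12))*5 = -384*5 = -4*480 = -1920)
(3344 + A)*(Z - 1720) = (3344 + 4867)*(-1920 - 1720) = 8211*(-3640) = -29888040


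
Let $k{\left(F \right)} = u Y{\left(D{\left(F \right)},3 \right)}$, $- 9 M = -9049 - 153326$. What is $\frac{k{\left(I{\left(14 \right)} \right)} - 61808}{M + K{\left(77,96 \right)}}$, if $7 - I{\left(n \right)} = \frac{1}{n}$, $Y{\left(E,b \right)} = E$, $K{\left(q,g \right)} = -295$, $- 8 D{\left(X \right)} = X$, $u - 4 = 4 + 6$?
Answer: $- \frac{1483683}{425920} \approx -3.4835$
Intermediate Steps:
$u = 14$ ($u = 4 + \left(4 + 6\right) = 4 + 10 = 14$)
$D{\left(X \right)} = - \frac{X}{8}$
$I{\left(n \right)} = 7 - \frac{1}{n}$
$M = \frac{54125}{3}$ ($M = - \frac{-9049 - 153326}{9} = \left(- \frac{1}{9}\right) \left(-162375\right) = \frac{54125}{3} \approx 18042.0$)
$k{\left(F \right)} = - \frac{7 F}{4}$ ($k{\left(F \right)} = 14 \left(- \frac{F}{8}\right) = - \frac{7 F}{4}$)
$\frac{k{\left(I{\left(14 \right)} \right)} - 61808}{M + K{\left(77,96 \right)}} = \frac{- \frac{7 \left(7 - \frac{1}{14}\right)}{4} - 61808}{\frac{54125}{3} - 295} = \frac{- \frac{7 \left(7 - \frac{1}{14}\right)}{4} - 61808}{\frac{53240}{3}} = \left(- \frac{7 \left(7 - \frac{1}{14}\right)}{4} - 61808\right) \frac{3}{53240} = \left(\left(- \frac{7}{4}\right) \frac{97}{14} - 61808\right) \frac{3}{53240} = \left(- \frac{97}{8} - 61808\right) \frac{3}{53240} = \left(- \frac{494561}{8}\right) \frac{3}{53240} = - \frac{1483683}{425920}$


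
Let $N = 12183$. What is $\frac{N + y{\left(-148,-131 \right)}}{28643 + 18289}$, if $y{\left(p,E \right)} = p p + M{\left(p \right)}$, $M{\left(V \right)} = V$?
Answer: $\frac{11313}{15644} \approx 0.72315$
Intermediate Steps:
$y{\left(p,E \right)} = p + p^{2}$ ($y{\left(p,E \right)} = p p + p = p^{2} + p = p + p^{2}$)
$\frac{N + y{\left(-148,-131 \right)}}{28643 + 18289} = \frac{12183 - 148 \left(1 - 148\right)}{28643 + 18289} = \frac{12183 - -21756}{46932} = \left(12183 + 21756\right) \frac{1}{46932} = 33939 \cdot \frac{1}{46932} = \frac{11313}{15644}$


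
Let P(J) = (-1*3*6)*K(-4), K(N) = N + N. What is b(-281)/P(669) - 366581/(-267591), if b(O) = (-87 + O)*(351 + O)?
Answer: -142507427/802773 ≈ -177.52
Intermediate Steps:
K(N) = 2*N
P(J) = 144 (P(J) = (-1*3*6)*(2*(-4)) = -3*6*(-8) = -18*(-8) = 144)
b(-281)/P(669) - 366581/(-267591) = (-30537 + (-281)² + 264*(-281))/144 - 366581/(-267591) = (-30537 + 78961 - 74184)*(1/144) - 366581*(-1/267591) = -25760*1/144 + 366581/267591 = -1610/9 + 366581/267591 = -142507427/802773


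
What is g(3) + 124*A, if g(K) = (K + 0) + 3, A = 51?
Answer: 6330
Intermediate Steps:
g(K) = 3 + K (g(K) = K + 3 = 3 + K)
g(3) + 124*A = (3 + 3) + 124*51 = 6 + 6324 = 6330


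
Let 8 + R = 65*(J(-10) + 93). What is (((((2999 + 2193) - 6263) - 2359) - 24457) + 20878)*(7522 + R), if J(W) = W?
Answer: -90479181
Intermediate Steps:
R = 5387 (R = -8 + 65*(-10 + 93) = -8 + 65*83 = -8 + 5395 = 5387)
(((((2999 + 2193) - 6263) - 2359) - 24457) + 20878)*(7522 + R) = (((((2999 + 2193) - 6263) - 2359) - 24457) + 20878)*(7522 + 5387) = ((((5192 - 6263) - 2359) - 24457) + 20878)*12909 = (((-1071 - 2359) - 24457) + 20878)*12909 = ((-3430 - 24457) + 20878)*12909 = (-27887 + 20878)*12909 = -7009*12909 = -90479181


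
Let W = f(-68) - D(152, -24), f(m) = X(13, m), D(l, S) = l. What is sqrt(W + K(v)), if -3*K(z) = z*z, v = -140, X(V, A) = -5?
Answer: I*sqrt(60213)/3 ≈ 81.794*I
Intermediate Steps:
f(m) = -5
W = -157 (W = -5 - 1*152 = -5 - 152 = -157)
K(z) = -z**2/3 (K(z) = -z*z/3 = -z**2/3)
sqrt(W + K(v)) = sqrt(-157 - 1/3*(-140)**2) = sqrt(-157 - 1/3*19600) = sqrt(-157 - 19600/3) = sqrt(-20071/3) = I*sqrt(60213)/3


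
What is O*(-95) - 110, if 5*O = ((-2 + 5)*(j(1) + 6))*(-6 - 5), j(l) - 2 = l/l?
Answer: 5533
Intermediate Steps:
j(l) = 3 (j(l) = 2 + l/l = 2 + 1 = 3)
O = -297/5 (O = (((-2 + 5)*(3 + 6))*(-6 - 5))/5 = ((3*9)*(-11))/5 = (27*(-11))/5 = (1/5)*(-297) = -297/5 ≈ -59.400)
O*(-95) - 110 = -297/5*(-95) - 110 = 5643 - 110 = 5533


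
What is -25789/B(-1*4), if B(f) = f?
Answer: 25789/4 ≈ 6447.3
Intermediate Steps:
-25789/B(-1*4) = -25789/((-1*4)) = -25789/(-4) = -25789*(-¼) = 25789/4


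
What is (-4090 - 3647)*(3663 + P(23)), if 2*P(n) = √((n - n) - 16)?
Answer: -28340631 - 15474*I ≈ -2.8341e+7 - 15474.0*I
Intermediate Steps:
P(n) = 2*I (P(n) = √((n - n) - 16)/2 = √(0 - 16)/2 = √(-16)/2 = (4*I)/2 = 2*I)
(-4090 - 3647)*(3663 + P(23)) = (-4090 - 3647)*(3663 + 2*I) = -7737*(3663 + 2*I) = -28340631 - 15474*I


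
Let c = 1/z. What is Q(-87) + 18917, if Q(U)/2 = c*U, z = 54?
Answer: 170224/9 ≈ 18914.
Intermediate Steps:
c = 1/54 ≈ 0.018519
Q(U) = U/27 (Q(U) = 2*(U/54) = U/27)
Q(-87) + 18917 = (1/27)*(-87) + 18917 = -29/9 + 18917 = 170224/9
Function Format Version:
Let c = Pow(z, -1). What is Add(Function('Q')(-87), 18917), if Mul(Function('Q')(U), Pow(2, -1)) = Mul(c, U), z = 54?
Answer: Rational(170224, 9) ≈ 18914.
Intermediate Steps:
c = Rational(1, 54) (c = Pow(54, -1) = Rational(1, 54) ≈ 0.018519)
Function('Q')(U) = Mul(Rational(1, 27), U) (Function('Q')(U) = Mul(2, Mul(Rational(1, 54), U)) = Mul(Rational(1, 27), U))
Add(Function('Q')(-87), 18917) = Add(Mul(Rational(1, 27), -87), 18917) = Add(Rational(-29, 9), 18917) = Rational(170224, 9)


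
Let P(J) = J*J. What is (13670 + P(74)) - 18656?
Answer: 490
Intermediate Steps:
P(J) = J**2
(13670 + P(74)) - 18656 = (13670 + 74**2) - 18656 = (13670 + 5476) - 18656 = 19146 - 18656 = 490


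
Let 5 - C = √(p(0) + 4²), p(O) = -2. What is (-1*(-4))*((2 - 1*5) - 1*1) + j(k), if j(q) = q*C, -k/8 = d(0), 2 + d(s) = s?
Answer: 64 - 16*√14 ≈ 4.1335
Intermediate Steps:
d(s) = -2 + s
C = 5 - √14 (C = 5 - √(-2 + 4²) = 5 - √(-2 + 16) = 5 - √14 ≈ 1.2583)
k = 16 (k = -8*(-2 + 0) = -8*(-2) = 16)
j(q) = q*(5 - √14)
(-1*(-4))*((2 - 1*5) - 1*1) + j(k) = (-1*(-4))*((2 - 1*5) - 1*1) + 16*(5 - √14) = 4*((2 - 5) - 1) + (80 - 16*√14) = 4*(-3 - 1) + (80 - 16*√14) = 4*(-4) + (80 - 16*√14) = -16 + (80 - 16*√14) = 64 - 16*√14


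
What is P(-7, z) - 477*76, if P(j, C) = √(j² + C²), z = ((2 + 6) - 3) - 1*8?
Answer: -36252 + √58 ≈ -36244.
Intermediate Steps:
z = -3 (z = (8 - 3) - 8 = 5 - 8 = -3)
P(j, C) = √(C² + j²)
P(-7, z) - 477*76 = √((-3)² + (-7)²) - 477*76 = √(9 + 49) - 36252 = √58 - 36252 = -36252 + √58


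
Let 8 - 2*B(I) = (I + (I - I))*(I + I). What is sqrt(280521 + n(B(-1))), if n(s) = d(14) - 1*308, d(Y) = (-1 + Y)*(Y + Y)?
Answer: sqrt(280577) ≈ 529.70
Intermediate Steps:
d(Y) = 2*Y*(-1 + Y) (d(Y) = (-1 + Y)*(2*Y) = 2*Y*(-1 + Y))
B(I) = 4 - I**2 (B(I) = 4 - (I + (I - I))*(I + I)/2 = 4 - (I + 0)*2*I/2 = 4 - I*2*I/2 = 4 - I**2)
n(s) = 56 (n(s) = 2*14*(-1 + 14) - 1*308 = 2*14*13 - 308 = 364 - 308 = 56)
sqrt(280521 + n(B(-1))) = sqrt(280521 + 56) = sqrt(280577)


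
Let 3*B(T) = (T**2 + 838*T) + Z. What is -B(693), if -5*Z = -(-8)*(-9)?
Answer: -1768329/5 ≈ -3.5367e+5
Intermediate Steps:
Z = 72/5 (Z = -(-1)*(-8*(-9))/5 = -(-1)*72/5 = -1/5*(-72) = 72/5 ≈ 14.400)
B(T) = 24/5 + T**2/3 + 838*T/3 (B(T) = ((T**2 + 838*T) + 72/5)/3 = (72/5 + T**2 + 838*T)/3 = 24/5 + T**2/3 + 838*T/3)
-B(693) = -(24/5 + (1/3)*693**2 + (838/3)*693) = -(24/5 + (1/3)*480249 + 193578) = -(24/5 + 160083 + 193578) = -1*1768329/5 = -1768329/5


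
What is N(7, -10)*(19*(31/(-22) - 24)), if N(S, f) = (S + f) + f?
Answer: 138073/22 ≈ 6276.0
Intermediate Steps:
N(S, f) = S + 2*f
N(7, -10)*(19*(31/(-22) - 24)) = (7 + 2*(-10))*(19*(31/(-22) - 24)) = (7 - 20)*(19*(31*(-1/22) - 24)) = -247*(-31/22 - 24) = -247*(-559)/22 = -13*(-10621/22) = 138073/22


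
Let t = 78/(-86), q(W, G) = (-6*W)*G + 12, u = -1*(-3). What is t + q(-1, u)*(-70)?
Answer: -90339/43 ≈ -2100.9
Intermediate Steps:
u = 3
q(W, G) = 12 - 6*G*W (q(W, G) = -6*G*W + 12 = 12 - 6*G*W)
t = -39/43 (t = 78*(-1/86) = -39/43 ≈ -0.90698)
t + q(-1, u)*(-70) = -39/43 + (12 - 6*3*(-1))*(-70) = -39/43 + (12 + 18)*(-70) = -39/43 + 30*(-70) = -39/43 - 2100 = -90339/43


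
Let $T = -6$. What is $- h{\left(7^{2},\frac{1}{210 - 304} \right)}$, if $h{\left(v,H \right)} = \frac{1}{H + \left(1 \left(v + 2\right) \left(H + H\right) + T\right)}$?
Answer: $\frac{94}{667} \approx 0.14093$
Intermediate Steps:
$h{\left(v,H \right)} = \frac{1}{-6 + H + 2 H \left(2 + v\right)}$ ($h{\left(v,H \right)} = \frac{1}{H + \left(1 \left(v + 2\right) \left(H + H\right) - 6\right)} = \frac{1}{H + \left(1 \left(2 + v\right) 2 H - 6\right)} = \frac{1}{H + \left(1 \cdot 2 H \left(2 + v\right) - 6\right)} = \frac{1}{H + \left(2 H \left(2 + v\right) - 6\right)} = \frac{1}{H + \left(-6 + 2 H \left(2 + v\right)\right)} = \frac{1}{-6 + H + 2 H \left(2 + v\right)}$)
$- h{\left(7^{2},\frac{1}{210 - 304} \right)} = - \frac{1}{-6 + \frac{5}{210 - 304} + \frac{2 \cdot 7^{2}}{210 - 304}} = - \frac{1}{-6 + \frac{5}{-94} + 2 \frac{1}{-94} \cdot 49} = - \frac{1}{-6 + 5 \left(- \frac{1}{94}\right) + 2 \left(- \frac{1}{94}\right) 49} = - \frac{1}{-6 - \frac{5}{94} - \frac{49}{47}} = - \frac{1}{- \frac{667}{94}} = \left(-1\right) \left(- \frac{94}{667}\right) = \frac{94}{667}$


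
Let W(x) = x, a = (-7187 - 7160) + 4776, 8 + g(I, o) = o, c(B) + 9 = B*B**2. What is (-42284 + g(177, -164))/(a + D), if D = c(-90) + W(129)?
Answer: 42456/738451 ≈ 0.057493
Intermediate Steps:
c(B) = -9 + B**3 (c(B) = -9 + B*B**2 = -9 + B**3)
g(I, o) = -8 + o
a = -9571 (a = -14347 + 4776 = -9571)
D = -728880 (D = (-9 + (-90)**3) + 129 = (-9 - 729000) + 129 = -729009 + 129 = -728880)
(-42284 + g(177, -164))/(a + D) = (-42284 + (-8 - 164))/(-9571 - 728880) = (-42284 - 172)/(-738451) = -42456*(-1/738451) = 42456/738451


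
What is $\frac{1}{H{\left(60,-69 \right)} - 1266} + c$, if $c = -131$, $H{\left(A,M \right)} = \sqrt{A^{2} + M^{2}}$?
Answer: $- \frac{69622337}{531465} - \frac{\sqrt{929}}{531465} \approx -131.0$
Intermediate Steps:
$\frac{1}{H{\left(60,-69 \right)} - 1266} + c = \frac{1}{\sqrt{60^{2} + \left(-69\right)^{2}} - 1266} - 131 = \frac{1}{\sqrt{3600 + 4761} - 1266} - 131 = \frac{1}{\sqrt{8361} - 1266} - 131 = \frac{1}{3 \sqrt{929} - 1266} - 131 = \frac{1}{-1266 + 3 \sqrt{929}} - 131 = -131 + \frac{1}{-1266 + 3 \sqrt{929}}$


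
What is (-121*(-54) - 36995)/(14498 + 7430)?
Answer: -30461/21928 ≈ -1.3891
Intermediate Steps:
(-121*(-54) - 36995)/(14498 + 7430) = (6534 - 36995)/21928 = -30461*1/21928 = -30461/21928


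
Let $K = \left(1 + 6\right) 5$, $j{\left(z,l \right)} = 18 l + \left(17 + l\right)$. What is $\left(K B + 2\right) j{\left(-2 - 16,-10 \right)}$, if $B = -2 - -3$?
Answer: $-6401$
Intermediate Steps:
$B = 1$ ($B = -2 + 3 = 1$)
$j{\left(z,l \right)} = 17 + 19 l$
$K = 35$ ($K = 7 \cdot 5 = 35$)
$\left(K B + 2\right) j{\left(-2 - 16,-10 \right)} = \left(35 \cdot 1 + 2\right) \left(17 + 19 \left(-10\right)\right) = \left(35 + 2\right) \left(17 - 190\right) = 37 \left(-173\right) = -6401$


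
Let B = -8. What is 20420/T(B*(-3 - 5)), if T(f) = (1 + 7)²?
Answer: 5105/16 ≈ 319.06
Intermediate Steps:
T(f) = 64 (T(f) = 8² = 64)
20420/T(B*(-3 - 5)) = 20420/64 = 20420*(1/64) = 5105/16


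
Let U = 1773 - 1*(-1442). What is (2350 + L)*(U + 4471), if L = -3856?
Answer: -11575116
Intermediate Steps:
U = 3215 (U = 1773 + 1442 = 3215)
(2350 + L)*(U + 4471) = (2350 - 3856)*(3215 + 4471) = -1506*7686 = -11575116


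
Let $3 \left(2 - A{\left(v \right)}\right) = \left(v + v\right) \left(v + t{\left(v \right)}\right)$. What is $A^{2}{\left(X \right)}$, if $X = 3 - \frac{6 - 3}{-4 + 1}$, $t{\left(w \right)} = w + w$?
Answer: $900$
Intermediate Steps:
$t{\left(w \right)} = 2 w$
$X = 4$ ($X = 3 - \frac{3}{-3} = 3 - 3 \left(- \frac{1}{3}\right) = 3 - -1 = 3 + 1 = 4$)
$A{\left(v \right)} = 2 - 2 v^{2}$ ($A{\left(v \right)} = 2 - \frac{\left(v + v\right) \left(v + 2 v\right)}{3} = 2 - \frac{2 v 3 v}{3} = 2 - \frac{6 v^{2}}{3} = 2 - 2 v^{2}$)
$A^{2}{\left(X \right)} = \left(2 - 2 \cdot 4^{2}\right)^{2} = \left(2 - 32\right)^{2} = \left(-30\right)^{2} = 900$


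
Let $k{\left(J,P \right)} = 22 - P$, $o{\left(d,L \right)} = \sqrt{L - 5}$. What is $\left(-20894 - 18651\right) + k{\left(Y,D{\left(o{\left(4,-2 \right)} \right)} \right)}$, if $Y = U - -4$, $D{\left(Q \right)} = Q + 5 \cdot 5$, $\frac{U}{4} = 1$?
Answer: $-39548 - i \sqrt{7} \approx -39548.0 - 2.6458 i$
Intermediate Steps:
$o{\left(d,L \right)} = \sqrt{-5 + L}$
$U = 4$ ($U = 4 \cdot 1 = 4$)
$D{\left(Q \right)} = 25 + Q$ ($D{\left(Q \right)} = Q + 25 = 25 + Q$)
$Y = 8$ ($Y = 4 - -4 = 4 + 4 = 8$)
$\left(-20894 - 18651\right) + k{\left(Y,D{\left(o{\left(4,-2 \right)} \right)} \right)} = \left(-20894 - 18651\right) + \left(22 - \left(25 + \sqrt{-5 - 2}\right)\right) = -39545 + \left(22 - \left(25 + \sqrt{-7}\right)\right) = -39545 + \left(22 - \left(25 + i \sqrt{7}\right)\right) = -39545 - \left(3 + i \sqrt{7}\right) = -39548 - i \sqrt{7}$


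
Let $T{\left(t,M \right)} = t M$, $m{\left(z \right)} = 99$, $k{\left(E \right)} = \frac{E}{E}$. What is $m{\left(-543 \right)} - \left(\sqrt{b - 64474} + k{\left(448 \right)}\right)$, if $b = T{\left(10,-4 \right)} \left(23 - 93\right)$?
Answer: $98 - i \sqrt{61674} \approx 98.0 - 248.34 i$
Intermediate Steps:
$k{\left(E \right)} = 1$
$T{\left(t,M \right)} = M t$
$b = 2800$ ($b = \left(-4\right) 10 \left(23 - 93\right) = \left(-40\right) \left(-70\right) = 2800$)
$m{\left(-543 \right)} - \left(\sqrt{b - 64474} + k{\left(448 \right)}\right) = 99 - \left(\sqrt{2800 - 64474} + 1\right) = 99 - \left(\sqrt{-61674} + 1\right) = 99 - \left(i \sqrt{61674} + 1\right) = 99 - \left(1 + i \sqrt{61674}\right) = 98 - i \sqrt{61674}$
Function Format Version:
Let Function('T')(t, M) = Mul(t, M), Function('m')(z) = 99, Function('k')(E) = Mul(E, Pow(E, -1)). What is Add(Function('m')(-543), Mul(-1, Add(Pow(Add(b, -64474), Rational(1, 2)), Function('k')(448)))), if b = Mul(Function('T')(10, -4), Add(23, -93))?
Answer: Add(98, Mul(-1, I, Pow(61674, Rational(1, 2)))) ≈ Add(98.000, Mul(-248.34, I))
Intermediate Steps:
Function('k')(E) = 1
Function('T')(t, M) = Mul(M, t)
b = 2800 (b = Mul(Mul(-4, 10), Add(23, -93)) = Mul(-40, -70) = 2800)
Add(Function('m')(-543), Mul(-1, Add(Pow(Add(b, -64474), Rational(1, 2)), Function('k')(448)))) = Add(99, Mul(-1, Add(Pow(Add(2800, -64474), Rational(1, 2)), 1))) = Add(99, Mul(-1, Add(Pow(-61674, Rational(1, 2)), 1))) = Add(99, Mul(-1, Add(Mul(I, Pow(61674, Rational(1, 2))), 1))) = Add(99, Mul(-1, Add(1, Mul(I, Pow(61674, Rational(1, 2)))))) = Add(99, Add(-1, Mul(-1, I, Pow(61674, Rational(1, 2))))) = Add(98, Mul(-1, I, Pow(61674, Rational(1, 2))))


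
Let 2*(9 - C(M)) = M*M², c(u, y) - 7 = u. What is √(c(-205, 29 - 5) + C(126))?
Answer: 3*I*√111153 ≈ 1000.2*I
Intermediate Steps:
c(u, y) = 7 + u
C(M) = 9 - M³/2 (C(M) = 9 - M*M²/2 = 9 - M³/2)
√(c(-205, 29 - 5) + C(126)) = √((7 - 205) + (9 - ½*126³)) = √(-198 + (9 - ½*2000376)) = √(-198 + (9 - 1000188)) = √(-198 - 1000179) = √(-1000377) = 3*I*√111153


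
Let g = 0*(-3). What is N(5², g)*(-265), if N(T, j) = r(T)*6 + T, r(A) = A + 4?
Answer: -52735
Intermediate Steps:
r(A) = 4 + A
g = 0
N(T, j) = 24 + 7*T (N(T, j) = (4 + T)*6 + T = (24 + 6*T) + T = 24 + 7*T)
N(5², g)*(-265) = (24 + 7*5²)*(-265) = (24 + 7*25)*(-265) = (24 + 175)*(-265) = 199*(-265) = -52735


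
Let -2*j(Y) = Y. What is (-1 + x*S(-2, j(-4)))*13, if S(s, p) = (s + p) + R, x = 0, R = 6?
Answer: -13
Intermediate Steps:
j(Y) = -Y/2
S(s, p) = 6 + p + s (S(s, p) = (s + p) + 6 = (p + s) + 6 = 6 + p + s)
(-1 + x*S(-2, j(-4)))*13 = (-1 + 0*(6 - ½*(-4) - 2))*13 = (-1 + 0*(6 + 2 - 2))*13 = (-1 + 0*6)*13 = (-1 + 0)*13 = -1*13 = -13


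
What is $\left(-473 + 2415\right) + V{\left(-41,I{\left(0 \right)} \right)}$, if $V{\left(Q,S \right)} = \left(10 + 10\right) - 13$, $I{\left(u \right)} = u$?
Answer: $1949$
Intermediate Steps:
$V{\left(Q,S \right)} = 7$ ($V{\left(Q,S \right)} = 20 - 13 = 7$)
$\left(-473 + 2415\right) + V{\left(-41,I{\left(0 \right)} \right)} = \left(-473 + 2415\right) + 7 = 1942 + 7 = 1949$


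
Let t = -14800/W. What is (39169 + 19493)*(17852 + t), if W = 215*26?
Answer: 585316999656/559 ≈ 1.0471e+9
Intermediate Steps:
W = 5590
t = -1480/559 (t = -14800/5590 = -14800*1/5590 = -1480/559 ≈ -2.6476)
(39169 + 19493)*(17852 + t) = (39169 + 19493)*(17852 - 1480/559) = 58662*(9977788/559) = 585316999656/559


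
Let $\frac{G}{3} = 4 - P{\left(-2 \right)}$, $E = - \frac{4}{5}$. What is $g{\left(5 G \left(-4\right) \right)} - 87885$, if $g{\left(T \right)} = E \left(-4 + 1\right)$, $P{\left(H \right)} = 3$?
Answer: $- \frac{439413}{5} \approx -87883.0$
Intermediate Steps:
$E = - \frac{4}{5}$ ($E = \left(-4\right) \frac{1}{5} = - \frac{4}{5} \approx -0.8$)
$G = 3$ ($G = 3 \left(4 - 3\right) = 3 \cdot 1 = 3$)
$g{\left(T \right)} = \frac{12}{5}$ ($g{\left(T \right)} = - \frac{4 \left(-4 + 1\right)}{5} = \left(- \frac{4}{5}\right) \left(-3\right) = \frac{12}{5}$)
$g{\left(5 G \left(-4\right) \right)} - 87885 = \frac{12}{5} - 87885 = - \frac{439413}{5}$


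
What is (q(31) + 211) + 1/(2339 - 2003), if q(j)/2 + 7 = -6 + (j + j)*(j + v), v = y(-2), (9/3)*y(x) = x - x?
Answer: 1353745/336 ≈ 4029.0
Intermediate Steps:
y(x) = 0 (y(x) = (x - x)/3 = (⅓)*0 = 0)
v = 0
q(j) = -26 + 4*j² (q(j) = -14 + 2*(-6 + (j + j)*(j + 0)) = -14 + 2*(-6 + (2*j)*j) = -14 + 2*(-6 + 2*j²) = -14 + (-12 + 4*j²) = -26 + 4*j²)
(q(31) + 211) + 1/(2339 - 2003) = ((-26 + 4*31²) + 211) + 1/(2339 - 2003) = ((-26 + 4*961) + 211) + 1/336 = ((-26 + 3844) + 211) + 1/336 = (3818 + 211) + 1/336 = 4029 + 1/336 = 1353745/336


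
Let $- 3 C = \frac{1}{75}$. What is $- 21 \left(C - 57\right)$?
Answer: $\frac{89782}{75} \approx 1197.1$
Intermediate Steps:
$C = - \frac{1}{225}$ ($C = - \frac{1}{3 \cdot 75} = \left(- \frac{1}{3}\right) \frac{1}{75} = - \frac{1}{225} \approx -0.0044444$)
$- 21 \left(C - 57\right) = - 21 \left(- \frac{1}{225} - 57\right) = \left(-21\right) \left(- \frac{12826}{225}\right) = \frac{89782}{75}$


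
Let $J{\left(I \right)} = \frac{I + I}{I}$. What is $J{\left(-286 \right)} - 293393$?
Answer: $-293391$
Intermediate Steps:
$J{\left(I \right)} = 2$ ($J{\left(I \right)} = \frac{2 I}{I} = 2$)
$J{\left(-286 \right)} - 293393 = 2 - 293393 = -293391$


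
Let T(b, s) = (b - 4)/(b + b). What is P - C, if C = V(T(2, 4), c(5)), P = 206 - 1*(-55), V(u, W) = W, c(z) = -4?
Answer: 265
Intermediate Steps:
T(b, s) = (-4 + b)/(2*b) (T(b, s) = (-4 + b)/((2*b)) = (-4 + b)*(1/(2*b)) = (-4 + b)/(2*b))
P = 261 (P = 206 + 55 = 261)
C = -4
P - C = 261 - 1*(-4) = 261 + 4 = 265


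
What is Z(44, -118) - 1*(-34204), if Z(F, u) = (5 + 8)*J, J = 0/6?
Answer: 34204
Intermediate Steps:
J = 0 (J = 0*(⅙) = 0)
Z(F, u) = 0 (Z(F, u) = (5 + 8)*0 = 13*0 = 0)
Z(44, -118) - 1*(-34204) = 0 - 1*(-34204) = 0 + 34204 = 34204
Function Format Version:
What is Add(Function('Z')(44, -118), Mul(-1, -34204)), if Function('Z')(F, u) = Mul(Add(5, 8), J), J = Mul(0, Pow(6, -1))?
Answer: 34204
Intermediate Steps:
J = 0 (J = Mul(0, Rational(1, 6)) = 0)
Function('Z')(F, u) = 0 (Function('Z')(F, u) = Mul(Add(5, 8), 0) = Mul(13, 0) = 0)
Add(Function('Z')(44, -118), Mul(-1, -34204)) = Add(0, Mul(-1, -34204)) = Add(0, 34204) = 34204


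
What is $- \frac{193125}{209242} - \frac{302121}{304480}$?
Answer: $- \frac{5546322831}{2895909280} \approx -1.9152$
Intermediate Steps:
$- \frac{193125}{209242} - \frac{302121}{304480} = - \frac{5546322831}{2895909280}$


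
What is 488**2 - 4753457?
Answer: -4515313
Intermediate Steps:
488**2 - 4753457 = 238144 - 4753457 = -4515313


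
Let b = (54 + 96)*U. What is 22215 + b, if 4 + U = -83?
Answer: 9165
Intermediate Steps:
U = -87 (U = -4 - 83 = -87)
b = -13050 (b = (54 + 96)*(-87) = 150*(-87) = -13050)
22215 + b = 22215 - 13050 = 9165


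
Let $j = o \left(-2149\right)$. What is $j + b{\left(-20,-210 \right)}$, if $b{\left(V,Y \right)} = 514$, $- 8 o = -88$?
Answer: $-23125$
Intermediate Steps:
$o = 11$ ($o = \left(- \frac{1}{8}\right) \left(-88\right) = 11$)
$j = -23639$ ($j = 11 \left(-2149\right) = -23639$)
$j + b{\left(-20,-210 \right)} = -23639 + 514 = -23125$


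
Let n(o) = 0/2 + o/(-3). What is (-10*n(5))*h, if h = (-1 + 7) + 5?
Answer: 550/3 ≈ 183.33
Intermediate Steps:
n(o) = -o/3 (n(o) = 0*(1/2) + o*(-1/3) = 0 - o/3 = -o/3)
h = 11 (h = 6 + 5 = 11)
(-10*n(5))*h = -(-10)*5/3*11 = -10*(-5/3)*11 = (50/3)*11 = 550/3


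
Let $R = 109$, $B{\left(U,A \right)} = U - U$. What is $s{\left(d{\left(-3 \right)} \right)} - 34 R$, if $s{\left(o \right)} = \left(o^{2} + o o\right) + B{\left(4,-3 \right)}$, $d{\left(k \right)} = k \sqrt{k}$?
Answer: $-3760$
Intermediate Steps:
$B{\left(U,A \right)} = 0$
$d{\left(k \right)} = k^{\frac{3}{2}}$
$s{\left(o \right)} = 2 o^{2}$ ($s{\left(o \right)} = \left(o^{2} + o o\right) + 0 = \left(o^{2} + o^{2}\right) + 0 = 2 o^{2} + 0 = 2 o^{2}$)
$s{\left(d{\left(-3 \right)} \right)} - 34 R = 2 \left(\left(-3\right)^{\frac{3}{2}}\right)^{2} - 3706 = 2 \left(- 3 i \sqrt{3}\right)^{2} - 3706 = 2 \left(-27\right) - 3706 = -54 - 3706 = -3760$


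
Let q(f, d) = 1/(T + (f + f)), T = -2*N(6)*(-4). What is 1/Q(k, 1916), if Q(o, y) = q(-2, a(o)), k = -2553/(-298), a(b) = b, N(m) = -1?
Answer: -12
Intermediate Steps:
k = 2553/298 (k = -2553*(-1/298) = 2553/298 ≈ 8.5671)
T = -8 (T = -2*(-1)*(-4) = 2*(-4) = -8)
q(f, d) = 1/(-8 + 2*f) (q(f, d) = 1/(-8 + (f + f)) = 1/(-8 + 2*f))
Q(o, y) = -1/12 (Q(o, y) = 1/(2*(-4 - 2)) = (½)/(-6) = (½)*(-⅙) = -1/12)
1/Q(k, 1916) = 1/(-1/12) = -12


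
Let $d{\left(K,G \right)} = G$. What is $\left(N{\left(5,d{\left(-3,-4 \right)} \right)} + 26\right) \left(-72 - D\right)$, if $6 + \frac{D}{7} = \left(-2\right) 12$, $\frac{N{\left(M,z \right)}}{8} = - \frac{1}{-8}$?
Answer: $3726$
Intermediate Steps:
$N{\left(M,z \right)} = 1$ ($N{\left(M,z \right)} = 8 \left(- \frac{1}{-8}\right) = 8 \left(\left(-1\right) \left(- \frac{1}{8}\right)\right) = 8 \cdot \frac{1}{8} = 1$)
$D = -210$ ($D = -42 + 7 \left(\left(-2\right) 12\right) = -42 + 7 \left(-24\right) = -42 - 168 = -210$)
$\left(N{\left(5,d{\left(-3,-4 \right)} \right)} + 26\right) \left(-72 - D\right) = \left(1 + 26\right) \left(-72 - -210\right) = 27 \left(-72 + 210\right) = 27 \cdot 138 = 3726$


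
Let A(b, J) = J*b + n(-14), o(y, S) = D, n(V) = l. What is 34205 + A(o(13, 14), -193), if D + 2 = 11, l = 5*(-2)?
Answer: 32458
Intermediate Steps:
l = -10
D = 9 (D = -2 + 11 = 9)
n(V) = -10
o(y, S) = 9
A(b, J) = -10 + J*b (A(b, J) = J*b - 10 = -10 + J*b)
34205 + A(o(13, 14), -193) = 34205 + (-10 - 193*9) = 34205 + (-10 - 1737) = 34205 - 1747 = 32458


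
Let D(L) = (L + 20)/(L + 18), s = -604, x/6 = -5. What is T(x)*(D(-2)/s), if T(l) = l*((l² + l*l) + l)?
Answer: 119475/1208 ≈ 98.903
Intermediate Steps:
x = -30 (x = 6*(-5) = -30)
D(L) = (20 + L)/(18 + L)
T(l) = l*(l + 2*l²) (T(l) = l*((l² + l²) + l) = l*(2*l² + l) = l*(l + 2*l²))
T(x)*(D(-2)/s) = ((-30)²*(1 + 2*(-30)))*(((20 - 2)/(18 - 2))/(-604)) = (900*(1 - 60))*((18/16)*(-1/604)) = (900*(-59))*(((1/16)*18)*(-1/604)) = -119475*(-1)/(2*604) = -53100*(-9/4832) = 119475/1208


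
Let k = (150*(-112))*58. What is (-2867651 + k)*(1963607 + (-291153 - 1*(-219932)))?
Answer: -7270643523686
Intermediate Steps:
k = -974400 (k = -16800*58 = -974400)
(-2867651 + k)*(1963607 + (-291153 - 1*(-219932))) = (-2867651 - 974400)*(1963607 + (-291153 - 1*(-219932))) = -3842051*(1963607 + (-291153 + 219932)) = -3842051*(1963607 - 71221) = -3842051*1892386 = -7270643523686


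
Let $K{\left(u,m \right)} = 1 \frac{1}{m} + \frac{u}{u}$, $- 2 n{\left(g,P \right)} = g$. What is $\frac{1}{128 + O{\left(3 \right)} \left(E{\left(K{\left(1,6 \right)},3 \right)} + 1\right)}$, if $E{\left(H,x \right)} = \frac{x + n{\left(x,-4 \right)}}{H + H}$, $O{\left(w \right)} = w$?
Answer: $\frac{14}{1861} \approx 0.0075228$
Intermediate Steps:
$n{\left(g,P \right)} = - \frac{g}{2}$
$K{\left(u,m \right)} = 1 + \frac{1}{m}$ ($K{\left(u,m \right)} = \frac{1}{m} + 1 = 1 + \frac{1}{m}$)
$E{\left(H,x \right)} = \frac{x}{4 H}$ ($E{\left(H,x \right)} = \frac{x - \frac{x}{2}}{H + H} = \frac{\frac{1}{2} x}{2 H} = \frac{x}{2} \frac{1}{2 H} = \frac{x}{4 H}$)
$\frac{1}{128 + O{\left(3 \right)} \left(E{\left(K{\left(1,6 \right)},3 \right)} + 1\right)} = \frac{1}{128 + 3 \left(\frac{1}{4} \cdot 3 \frac{1}{\frac{1}{6} \left(1 + 6\right)} + 1\right)} = \frac{1}{128 + 3 \left(\frac{1}{4} \cdot 3 \frac{1}{\frac{1}{6} \cdot 7} + 1\right)} = \frac{1}{128 + 3 \left(\frac{1}{4} \cdot 3 \frac{1}{\frac{7}{6}} + 1\right)} = \frac{1}{128 + 3 \left(\frac{1}{4} \cdot 3 \cdot \frac{6}{7} + 1\right)} = \frac{1}{128 + 3 \left(\frac{9}{14} + 1\right)} = \frac{1}{128 + 3 \cdot \frac{23}{14}} = \frac{1}{128 + \frac{69}{14}} = \frac{1}{\frac{1861}{14}} = \frac{14}{1861}$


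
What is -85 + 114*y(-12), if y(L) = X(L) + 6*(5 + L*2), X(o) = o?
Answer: -14449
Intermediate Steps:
y(L) = 30 + 13*L (y(L) = L + 6*(5 + L*2) = L + 6*(5 + 2*L) = L + (30 + 12*L) = 30 + 13*L)
-85 + 114*y(-12) = -85 + 114*(30 + 13*(-12)) = -85 + 114*(30 - 156) = -85 + 114*(-126) = -85 - 14364 = -14449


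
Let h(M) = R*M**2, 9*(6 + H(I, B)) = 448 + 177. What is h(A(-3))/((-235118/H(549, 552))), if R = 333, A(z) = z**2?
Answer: -1711287/235118 ≈ -7.2784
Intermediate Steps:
H(I, B) = 571/9 (H(I, B) = -6 + (448 + 177)/9 = -6 + (1/9)*625 = -6 + 625/9 = 571/9)
h(M) = 333*M**2
h(A(-3))/((-235118/H(549, 552))) = (333*((-3)**2)**2)/((-235118/571/9)) = (333*9**2)/((-235118*9/571)) = (333*81)/(-2116062/571) = 26973*(-571/2116062) = -1711287/235118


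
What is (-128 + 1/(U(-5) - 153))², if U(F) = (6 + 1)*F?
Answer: 579124225/35344 ≈ 16385.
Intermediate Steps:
U(F) = 7*F
(-128 + 1/(U(-5) - 153))² = (-128 + 1/(7*(-5) - 153))² = (-128 + 1/(-35 - 153))² = (-128 + 1/(-188))² = (-128 - 1/188)² = (-24065/188)² = 579124225/35344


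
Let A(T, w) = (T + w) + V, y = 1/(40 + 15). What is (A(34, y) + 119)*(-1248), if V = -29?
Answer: -8512608/55 ≈ -1.5477e+5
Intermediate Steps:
y = 1/55 ≈ 0.018182
A(T, w) = -29 + T + w (A(T, w) = (T + w) - 29 = -29 + T + w)
(A(34, y) + 119)*(-1248) = ((-29 + 34 + 1/55) + 119)*(-1248) = (276/55 + 119)*(-1248) = (6821/55)*(-1248) = -8512608/55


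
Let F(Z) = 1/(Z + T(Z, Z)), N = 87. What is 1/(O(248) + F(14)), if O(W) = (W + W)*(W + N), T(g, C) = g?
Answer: 28/4652481 ≈ 6.0183e-6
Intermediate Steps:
O(W) = 2*W*(87 + W) (O(W) = (W + W)*(W + 87) = (2*W)*(87 + W) = 2*W*(87 + W))
F(Z) = 1/(2*Z) (F(Z) = 1/(Z + Z) = 1/(2*Z))
1/(O(248) + F(14)) = 1/(2*248*(87 + 248) + (½)/14) = 1/(2*248*335 + (½)*(1/14)) = 1/(166160 + 1/28) = 1/(4652481/28) = 28/4652481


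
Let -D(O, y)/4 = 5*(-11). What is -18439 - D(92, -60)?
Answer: -18659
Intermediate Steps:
D(O, y) = 220 (D(O, y) = -20*(-11) = -4*(-55) = 220)
-18439 - D(92, -60) = -18439 - 1*220 = -18439 - 220 = -18659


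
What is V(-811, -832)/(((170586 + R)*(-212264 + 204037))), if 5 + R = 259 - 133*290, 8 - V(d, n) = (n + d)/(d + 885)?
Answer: -149/5368380764 ≈ -2.7755e-8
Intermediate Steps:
V(d, n) = 8 - (d + n)/(885 + d) (V(d, n) = 8 - (n + d)/(d + 885) = 8 - (d + n)/(885 + d))
R = -38316 (R = -5 + (259 - 133*290) = -5 + (259 - 38570) = -5 - 38311 = -38316)
V(-811, -832)/(((170586 + R)*(-212264 + 204037))) = ((7080 - 1*(-832) + 7*(-811))/(885 - 811))/(((170586 - 38316)*(-212264 + 204037))) = ((7080 + 832 - 5677)/74)/((132270*(-8227))) = ((1/74)*2235)/(-1088185290) = (2235/74)*(-1/1088185290) = -149/5368380764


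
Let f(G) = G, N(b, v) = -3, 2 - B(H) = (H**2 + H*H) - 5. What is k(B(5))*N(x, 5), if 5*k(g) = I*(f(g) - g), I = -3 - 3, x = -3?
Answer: 0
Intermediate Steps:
B(H) = 7 - 2*H**2 (B(H) = 2 - ((H**2 + H*H) - 5) = 2 - ((H**2 + H**2) - 5) = 2 - (2*H**2 - 5) = 2 - (-5 + 2*H**2) = 2 + (5 - 2*H**2) = 7 - 2*H**2)
I = -6
k(g) = 0 (k(g) = (-6*(g - g))/5 = (-6*0)/5 = (1/5)*0 = 0)
k(B(5))*N(x, 5) = 0*(-3) = 0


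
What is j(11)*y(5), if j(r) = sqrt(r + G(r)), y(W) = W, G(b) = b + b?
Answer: 5*sqrt(33) ≈ 28.723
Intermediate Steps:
G(b) = 2*b
j(r) = sqrt(3)*sqrt(r) (j(r) = sqrt(r + 2*r) = sqrt(3*r) = sqrt(3)*sqrt(r))
j(11)*y(5) = (sqrt(3)*sqrt(11))*5 = sqrt(33)*5 = 5*sqrt(33)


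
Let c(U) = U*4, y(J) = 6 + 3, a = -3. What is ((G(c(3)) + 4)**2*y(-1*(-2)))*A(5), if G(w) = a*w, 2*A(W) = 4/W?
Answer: 18432/5 ≈ 3686.4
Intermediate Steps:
A(W) = 2/W (A(W) = (4/W)/2 = 2/W)
y(J) = 9
c(U) = 4*U
G(w) = -3*w
((G(c(3)) + 4)**2*y(-1*(-2)))*A(5) = ((-12*3 + 4)**2*9)*(2/5) = ((-3*12 + 4)**2*9)*(2*(1/5)) = ((-36 + 4)**2*9)*(2/5) = ((-32)**2*9)*(2/5) = (1024*9)*(2/5) = 9216*(2/5) = 18432/5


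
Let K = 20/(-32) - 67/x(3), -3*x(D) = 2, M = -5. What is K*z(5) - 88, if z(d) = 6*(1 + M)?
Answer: -2485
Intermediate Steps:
x(D) = -⅔ (x(D) = -⅓*2 = -⅔)
K = 799/8 (K = 20/(-32) - 67/(-⅔) = 20*(-1/32) - 67*(-3/2) = -5/8 + 201/2 = 799/8 ≈ 99.875)
z(d) = -24 (z(d) = 6*(1 - 5) = 6*(-4) = -24)
K*z(5) - 88 = (799/8)*(-24) - 88 = -2397 - 88 = -2485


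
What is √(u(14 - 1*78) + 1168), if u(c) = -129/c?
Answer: √74881/8 ≈ 34.206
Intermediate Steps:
√(u(14 - 1*78) + 1168) = √(-129/(14 - 1*78) + 1168) = √(-129/(14 - 78) + 1168) = √(-129/(-64) + 1168) = √(-129*(-1/64) + 1168) = √(129/64 + 1168) = √(74881/64) = √74881/8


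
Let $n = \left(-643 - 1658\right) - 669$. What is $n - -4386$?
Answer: $1416$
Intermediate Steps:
$n = -2970$ ($n = -2301 - 669 = -2970$)
$n - -4386 = -2970 - -4386 = -2970 + 4386 = 1416$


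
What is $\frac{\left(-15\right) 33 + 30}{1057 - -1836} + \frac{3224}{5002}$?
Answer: $\frac{3500551}{7235393} \approx 0.48381$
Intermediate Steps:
$\frac{\left(-15\right) 33 + 30}{1057 - -1836} + \frac{3224}{5002} = \frac{-495 + 30}{1057 + 1836} + 3224 \cdot \frac{1}{5002} = - \frac{465}{2893} + \frac{1612}{2501} = \frac{3500551}{7235393}$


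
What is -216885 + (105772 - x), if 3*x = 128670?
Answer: -154003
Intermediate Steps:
x = 42890 (x = (1/3)*128670 = 42890)
-216885 + (105772 - x) = -216885 + (105772 - 1*42890) = -216885 + (105772 - 42890) = -216885 + 62882 = -154003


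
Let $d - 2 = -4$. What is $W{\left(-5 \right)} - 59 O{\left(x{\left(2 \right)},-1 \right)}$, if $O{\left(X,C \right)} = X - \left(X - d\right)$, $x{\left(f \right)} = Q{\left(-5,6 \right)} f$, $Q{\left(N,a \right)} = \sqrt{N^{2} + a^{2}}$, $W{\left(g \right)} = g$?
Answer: $113$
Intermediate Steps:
$d = -2$ ($d = 2 - 4 = -2$)
$x{\left(f \right)} = f \sqrt{61}$ ($x{\left(f \right)} = \sqrt{\left(-5\right)^{2} + 6^{2}} f = \sqrt{25 + 36} f = \sqrt{61} f = f \sqrt{61}$)
$O{\left(X,C \right)} = -2$ ($O{\left(X,C \right)} = X - \left(2 + X\right) = -2$)
$W{\left(-5 \right)} - 59 O{\left(x{\left(2 \right)},-1 \right)} = -5 - -118 = -5 + 118 = 113$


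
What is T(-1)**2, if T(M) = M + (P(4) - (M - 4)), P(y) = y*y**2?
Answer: 4624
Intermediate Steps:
P(y) = y**3
T(M) = 68 (T(M) = M + (4**3 - (M - 4)) = M + (64 - (-4 + M)) = M + (64 + (4 - M)) = M + (68 - M) = 68)
T(-1)**2 = 68**2 = 4624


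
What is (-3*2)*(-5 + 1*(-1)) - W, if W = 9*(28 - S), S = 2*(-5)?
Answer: -306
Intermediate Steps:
S = -10
W = 342 (W = 9*(28 - 1*(-10)) = 9*(28 + 10) = 9*38 = 342)
(-3*2)*(-5 + 1*(-1)) - W = (-3*2)*(-5 + 1*(-1)) - 1*342 = -6*(-5 - 1) - 342 = -6*(-6) - 342 = 36 - 342 = -306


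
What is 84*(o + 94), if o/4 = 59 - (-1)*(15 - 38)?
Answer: 19992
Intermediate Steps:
o = 144 (o = 4*(59 - (-1)*(15 - 38)) = 4*(59 - (-1)*(-23)) = 4*(59 - 1*23) = 4*(59 - 23) = 4*36 = 144)
84*(o + 94) = 84*(144 + 94) = 84*238 = 19992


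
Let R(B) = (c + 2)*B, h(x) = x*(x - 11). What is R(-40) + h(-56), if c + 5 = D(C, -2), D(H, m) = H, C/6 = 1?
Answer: 3632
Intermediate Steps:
C = 6 (C = 6*1 = 6)
c = 1 (c = -5 + 6 = 1)
h(x) = x*(-11 + x)
R(B) = 3*B (R(B) = (1 + 2)*B = 3*B)
R(-40) + h(-56) = 3*(-40) - 56*(-11 - 56) = -120 - 56*(-67) = -120 + 3752 = 3632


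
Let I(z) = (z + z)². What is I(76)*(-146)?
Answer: -3373184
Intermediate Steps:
I(z) = 4*z² (I(z) = (2*z)² = 4*z²)
I(76)*(-146) = (4*76²)*(-146) = (4*5776)*(-146) = 23104*(-146) = -3373184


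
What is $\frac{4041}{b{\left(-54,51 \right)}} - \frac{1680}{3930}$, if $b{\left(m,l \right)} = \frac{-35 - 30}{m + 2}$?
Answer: $\frac{2117204}{655} \approx 3232.4$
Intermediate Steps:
$b{\left(m,l \right)} = - \frac{65}{2 + m}$
$\frac{4041}{b{\left(-54,51 \right)}} - \frac{1680}{3930} = \frac{4041}{\left(-65\right) \frac{1}{2 - 54}} - \frac{1680}{3930} = \frac{4041}{\left(-65\right) \frac{1}{-52}} - \frac{56}{131} = \frac{4041}{\left(-65\right) \left(- \frac{1}{52}\right)} - \frac{56}{131} = \frac{4041}{\frac{5}{4}} - \frac{56}{131} = 4041 \cdot \frac{4}{5} - \frac{56}{131} = \frac{16164}{5} - \frac{56}{131} = \frac{2117204}{655}$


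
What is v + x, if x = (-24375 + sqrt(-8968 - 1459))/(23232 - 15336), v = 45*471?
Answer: 55777115/2632 + I*sqrt(10427)/7896 ≈ 21192.0 + 0.012932*I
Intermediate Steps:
v = 21195
x = -8125/2632 + I*sqrt(10427)/7896 (x = (-24375 + sqrt(-10427))/7896 = (-24375 + I*sqrt(10427))*(1/7896) = -8125/2632 + I*sqrt(10427)/7896 ≈ -3.087 + 0.012932*I)
v + x = 21195 + (-8125/2632 + I*sqrt(10427)/7896) = 55777115/2632 + I*sqrt(10427)/7896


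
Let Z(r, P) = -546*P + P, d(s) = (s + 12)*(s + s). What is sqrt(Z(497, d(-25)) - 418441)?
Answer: I*sqrt(772691) ≈ 879.03*I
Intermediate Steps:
d(s) = 2*s*(12 + s) (d(s) = (12 + s)*(2*s) = 2*s*(12 + s))
Z(r, P) = -545*P
sqrt(Z(497, d(-25)) - 418441) = sqrt(-1090*(-25)*(12 - 25) - 418441) = sqrt(-1090*(-25)*(-13) - 418441) = sqrt(-545*650 - 418441) = sqrt(-354250 - 418441) = sqrt(-772691) = I*sqrt(772691)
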